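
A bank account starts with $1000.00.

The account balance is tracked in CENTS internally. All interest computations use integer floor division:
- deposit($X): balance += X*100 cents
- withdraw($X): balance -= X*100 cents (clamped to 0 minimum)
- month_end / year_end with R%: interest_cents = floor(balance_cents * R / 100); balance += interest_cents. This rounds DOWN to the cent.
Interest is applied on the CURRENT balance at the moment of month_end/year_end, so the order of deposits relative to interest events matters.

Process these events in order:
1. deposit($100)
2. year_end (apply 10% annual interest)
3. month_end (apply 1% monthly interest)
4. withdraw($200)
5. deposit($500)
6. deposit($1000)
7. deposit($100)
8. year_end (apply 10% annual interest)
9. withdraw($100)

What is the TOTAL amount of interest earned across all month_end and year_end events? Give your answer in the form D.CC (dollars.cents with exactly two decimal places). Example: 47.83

After 1 (deposit($100)): balance=$1100.00 total_interest=$0.00
After 2 (year_end (apply 10% annual interest)): balance=$1210.00 total_interest=$110.00
After 3 (month_end (apply 1% monthly interest)): balance=$1222.10 total_interest=$122.10
After 4 (withdraw($200)): balance=$1022.10 total_interest=$122.10
After 5 (deposit($500)): balance=$1522.10 total_interest=$122.10
After 6 (deposit($1000)): balance=$2522.10 total_interest=$122.10
After 7 (deposit($100)): balance=$2622.10 total_interest=$122.10
After 8 (year_end (apply 10% annual interest)): balance=$2884.31 total_interest=$384.31
After 9 (withdraw($100)): balance=$2784.31 total_interest=$384.31

Answer: 384.31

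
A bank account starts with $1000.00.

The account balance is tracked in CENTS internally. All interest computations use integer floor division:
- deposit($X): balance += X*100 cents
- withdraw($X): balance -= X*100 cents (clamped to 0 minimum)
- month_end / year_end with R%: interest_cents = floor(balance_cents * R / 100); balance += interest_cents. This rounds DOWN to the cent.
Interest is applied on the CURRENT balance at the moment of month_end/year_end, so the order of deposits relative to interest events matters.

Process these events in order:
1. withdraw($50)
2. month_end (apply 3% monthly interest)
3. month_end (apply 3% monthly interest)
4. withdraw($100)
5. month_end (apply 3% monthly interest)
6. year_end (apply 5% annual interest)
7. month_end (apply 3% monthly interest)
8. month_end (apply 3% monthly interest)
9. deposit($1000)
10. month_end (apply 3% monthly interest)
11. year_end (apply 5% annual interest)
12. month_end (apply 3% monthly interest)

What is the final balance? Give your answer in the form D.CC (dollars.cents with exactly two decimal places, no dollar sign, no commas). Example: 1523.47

Answer: 2274.22

Derivation:
After 1 (withdraw($50)): balance=$950.00 total_interest=$0.00
After 2 (month_end (apply 3% monthly interest)): balance=$978.50 total_interest=$28.50
After 3 (month_end (apply 3% monthly interest)): balance=$1007.85 total_interest=$57.85
After 4 (withdraw($100)): balance=$907.85 total_interest=$57.85
After 5 (month_end (apply 3% monthly interest)): balance=$935.08 total_interest=$85.08
After 6 (year_end (apply 5% annual interest)): balance=$981.83 total_interest=$131.83
After 7 (month_end (apply 3% monthly interest)): balance=$1011.28 total_interest=$161.28
After 8 (month_end (apply 3% monthly interest)): balance=$1041.61 total_interest=$191.61
After 9 (deposit($1000)): balance=$2041.61 total_interest=$191.61
After 10 (month_end (apply 3% monthly interest)): balance=$2102.85 total_interest=$252.85
After 11 (year_end (apply 5% annual interest)): balance=$2207.99 total_interest=$357.99
After 12 (month_end (apply 3% monthly interest)): balance=$2274.22 total_interest=$424.22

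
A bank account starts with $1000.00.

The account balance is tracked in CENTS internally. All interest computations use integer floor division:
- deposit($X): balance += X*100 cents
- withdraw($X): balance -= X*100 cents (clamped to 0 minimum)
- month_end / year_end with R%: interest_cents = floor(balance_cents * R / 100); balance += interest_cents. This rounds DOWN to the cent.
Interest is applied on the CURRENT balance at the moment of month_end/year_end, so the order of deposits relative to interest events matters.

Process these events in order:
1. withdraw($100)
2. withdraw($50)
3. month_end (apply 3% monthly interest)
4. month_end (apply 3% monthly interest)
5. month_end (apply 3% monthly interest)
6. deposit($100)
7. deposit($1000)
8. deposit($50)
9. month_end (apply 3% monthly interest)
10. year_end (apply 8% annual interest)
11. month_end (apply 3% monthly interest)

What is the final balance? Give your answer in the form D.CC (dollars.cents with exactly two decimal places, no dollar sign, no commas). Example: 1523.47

Answer: 2381.83

Derivation:
After 1 (withdraw($100)): balance=$900.00 total_interest=$0.00
After 2 (withdraw($50)): balance=$850.00 total_interest=$0.00
After 3 (month_end (apply 3% monthly interest)): balance=$875.50 total_interest=$25.50
After 4 (month_end (apply 3% monthly interest)): balance=$901.76 total_interest=$51.76
After 5 (month_end (apply 3% monthly interest)): balance=$928.81 total_interest=$78.81
After 6 (deposit($100)): balance=$1028.81 total_interest=$78.81
After 7 (deposit($1000)): balance=$2028.81 total_interest=$78.81
After 8 (deposit($50)): balance=$2078.81 total_interest=$78.81
After 9 (month_end (apply 3% monthly interest)): balance=$2141.17 total_interest=$141.17
After 10 (year_end (apply 8% annual interest)): balance=$2312.46 total_interest=$312.46
After 11 (month_end (apply 3% monthly interest)): balance=$2381.83 total_interest=$381.83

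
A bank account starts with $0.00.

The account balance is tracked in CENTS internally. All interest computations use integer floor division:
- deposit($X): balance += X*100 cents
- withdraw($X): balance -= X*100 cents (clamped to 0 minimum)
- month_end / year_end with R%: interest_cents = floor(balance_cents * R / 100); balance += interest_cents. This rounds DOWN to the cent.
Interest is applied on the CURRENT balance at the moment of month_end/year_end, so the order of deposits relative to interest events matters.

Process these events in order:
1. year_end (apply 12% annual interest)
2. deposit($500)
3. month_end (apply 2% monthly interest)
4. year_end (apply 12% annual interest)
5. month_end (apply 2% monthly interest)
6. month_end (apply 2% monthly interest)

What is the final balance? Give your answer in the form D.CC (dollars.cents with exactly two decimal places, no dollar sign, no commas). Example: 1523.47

Answer: 594.27

Derivation:
After 1 (year_end (apply 12% annual interest)): balance=$0.00 total_interest=$0.00
After 2 (deposit($500)): balance=$500.00 total_interest=$0.00
After 3 (month_end (apply 2% monthly interest)): balance=$510.00 total_interest=$10.00
After 4 (year_end (apply 12% annual interest)): balance=$571.20 total_interest=$71.20
After 5 (month_end (apply 2% monthly interest)): balance=$582.62 total_interest=$82.62
After 6 (month_end (apply 2% monthly interest)): balance=$594.27 total_interest=$94.27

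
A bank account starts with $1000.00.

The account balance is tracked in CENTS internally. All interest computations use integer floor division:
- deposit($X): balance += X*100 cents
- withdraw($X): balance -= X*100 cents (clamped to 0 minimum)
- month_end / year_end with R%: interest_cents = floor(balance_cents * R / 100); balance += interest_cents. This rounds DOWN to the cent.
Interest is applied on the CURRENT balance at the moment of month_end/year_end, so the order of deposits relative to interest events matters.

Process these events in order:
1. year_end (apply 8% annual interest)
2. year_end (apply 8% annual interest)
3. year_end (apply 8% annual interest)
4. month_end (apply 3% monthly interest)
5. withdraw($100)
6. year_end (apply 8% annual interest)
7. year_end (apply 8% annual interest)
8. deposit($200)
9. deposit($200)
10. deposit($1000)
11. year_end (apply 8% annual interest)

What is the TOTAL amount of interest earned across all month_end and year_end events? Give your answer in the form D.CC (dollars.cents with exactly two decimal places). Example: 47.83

Answer: 720.50

Derivation:
After 1 (year_end (apply 8% annual interest)): balance=$1080.00 total_interest=$80.00
After 2 (year_end (apply 8% annual interest)): balance=$1166.40 total_interest=$166.40
After 3 (year_end (apply 8% annual interest)): balance=$1259.71 total_interest=$259.71
After 4 (month_end (apply 3% monthly interest)): balance=$1297.50 total_interest=$297.50
After 5 (withdraw($100)): balance=$1197.50 total_interest=$297.50
After 6 (year_end (apply 8% annual interest)): balance=$1293.30 total_interest=$393.30
After 7 (year_end (apply 8% annual interest)): balance=$1396.76 total_interest=$496.76
After 8 (deposit($200)): balance=$1596.76 total_interest=$496.76
After 9 (deposit($200)): balance=$1796.76 total_interest=$496.76
After 10 (deposit($1000)): balance=$2796.76 total_interest=$496.76
After 11 (year_end (apply 8% annual interest)): balance=$3020.50 total_interest=$720.50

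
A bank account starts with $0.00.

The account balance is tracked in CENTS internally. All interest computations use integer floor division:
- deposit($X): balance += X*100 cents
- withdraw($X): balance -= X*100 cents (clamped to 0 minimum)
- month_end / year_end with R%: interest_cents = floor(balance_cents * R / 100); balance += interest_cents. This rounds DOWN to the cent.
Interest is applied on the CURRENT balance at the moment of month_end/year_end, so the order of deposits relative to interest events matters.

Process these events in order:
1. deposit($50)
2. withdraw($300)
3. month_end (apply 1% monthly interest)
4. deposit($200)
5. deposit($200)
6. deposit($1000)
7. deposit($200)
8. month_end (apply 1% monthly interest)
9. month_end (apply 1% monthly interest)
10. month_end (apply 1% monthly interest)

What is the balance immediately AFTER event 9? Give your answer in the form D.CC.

After 1 (deposit($50)): balance=$50.00 total_interest=$0.00
After 2 (withdraw($300)): balance=$0.00 total_interest=$0.00
After 3 (month_end (apply 1% monthly interest)): balance=$0.00 total_interest=$0.00
After 4 (deposit($200)): balance=$200.00 total_interest=$0.00
After 5 (deposit($200)): balance=$400.00 total_interest=$0.00
After 6 (deposit($1000)): balance=$1400.00 total_interest=$0.00
After 7 (deposit($200)): balance=$1600.00 total_interest=$0.00
After 8 (month_end (apply 1% monthly interest)): balance=$1616.00 total_interest=$16.00
After 9 (month_end (apply 1% monthly interest)): balance=$1632.16 total_interest=$32.16

Answer: 1632.16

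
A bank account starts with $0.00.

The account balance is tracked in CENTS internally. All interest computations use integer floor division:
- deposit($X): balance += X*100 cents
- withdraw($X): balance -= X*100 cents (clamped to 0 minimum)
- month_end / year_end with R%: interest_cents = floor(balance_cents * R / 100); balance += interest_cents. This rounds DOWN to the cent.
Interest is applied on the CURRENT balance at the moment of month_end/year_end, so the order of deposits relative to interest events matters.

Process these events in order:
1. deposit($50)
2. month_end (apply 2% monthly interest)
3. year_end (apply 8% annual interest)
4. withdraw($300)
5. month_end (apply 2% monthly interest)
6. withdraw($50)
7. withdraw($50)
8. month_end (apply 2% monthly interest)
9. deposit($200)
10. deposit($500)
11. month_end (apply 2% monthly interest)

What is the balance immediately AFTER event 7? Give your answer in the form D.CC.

Answer: 0.00

Derivation:
After 1 (deposit($50)): balance=$50.00 total_interest=$0.00
After 2 (month_end (apply 2% monthly interest)): balance=$51.00 total_interest=$1.00
After 3 (year_end (apply 8% annual interest)): balance=$55.08 total_interest=$5.08
After 4 (withdraw($300)): balance=$0.00 total_interest=$5.08
After 5 (month_end (apply 2% monthly interest)): balance=$0.00 total_interest=$5.08
After 6 (withdraw($50)): balance=$0.00 total_interest=$5.08
After 7 (withdraw($50)): balance=$0.00 total_interest=$5.08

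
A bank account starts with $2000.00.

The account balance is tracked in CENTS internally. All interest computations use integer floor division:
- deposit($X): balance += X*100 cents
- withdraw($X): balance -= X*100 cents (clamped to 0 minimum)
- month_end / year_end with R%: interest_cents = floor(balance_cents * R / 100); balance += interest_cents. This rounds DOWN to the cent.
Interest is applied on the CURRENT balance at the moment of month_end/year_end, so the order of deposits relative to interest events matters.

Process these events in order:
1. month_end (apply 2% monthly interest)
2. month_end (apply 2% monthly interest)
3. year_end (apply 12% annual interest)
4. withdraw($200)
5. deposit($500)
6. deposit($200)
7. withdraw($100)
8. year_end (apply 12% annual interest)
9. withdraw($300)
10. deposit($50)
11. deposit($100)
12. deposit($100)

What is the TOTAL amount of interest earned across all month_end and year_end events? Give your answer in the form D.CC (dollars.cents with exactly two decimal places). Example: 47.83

After 1 (month_end (apply 2% monthly interest)): balance=$2040.00 total_interest=$40.00
After 2 (month_end (apply 2% monthly interest)): balance=$2080.80 total_interest=$80.80
After 3 (year_end (apply 12% annual interest)): balance=$2330.49 total_interest=$330.49
After 4 (withdraw($200)): balance=$2130.49 total_interest=$330.49
After 5 (deposit($500)): balance=$2630.49 total_interest=$330.49
After 6 (deposit($200)): balance=$2830.49 total_interest=$330.49
After 7 (withdraw($100)): balance=$2730.49 total_interest=$330.49
After 8 (year_end (apply 12% annual interest)): balance=$3058.14 total_interest=$658.14
After 9 (withdraw($300)): balance=$2758.14 total_interest=$658.14
After 10 (deposit($50)): balance=$2808.14 total_interest=$658.14
After 11 (deposit($100)): balance=$2908.14 total_interest=$658.14
After 12 (deposit($100)): balance=$3008.14 total_interest=$658.14

Answer: 658.14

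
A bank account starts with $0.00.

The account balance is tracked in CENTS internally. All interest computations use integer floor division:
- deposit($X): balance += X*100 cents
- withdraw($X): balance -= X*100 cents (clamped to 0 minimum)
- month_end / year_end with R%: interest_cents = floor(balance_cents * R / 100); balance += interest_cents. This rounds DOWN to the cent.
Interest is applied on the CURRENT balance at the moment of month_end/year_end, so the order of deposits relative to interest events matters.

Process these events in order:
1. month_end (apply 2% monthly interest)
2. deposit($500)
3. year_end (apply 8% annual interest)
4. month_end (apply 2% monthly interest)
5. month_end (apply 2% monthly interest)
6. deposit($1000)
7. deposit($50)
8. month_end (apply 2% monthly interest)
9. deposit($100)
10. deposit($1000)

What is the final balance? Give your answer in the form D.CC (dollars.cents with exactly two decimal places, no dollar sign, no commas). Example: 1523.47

Answer: 2744.04

Derivation:
After 1 (month_end (apply 2% monthly interest)): balance=$0.00 total_interest=$0.00
After 2 (deposit($500)): balance=$500.00 total_interest=$0.00
After 3 (year_end (apply 8% annual interest)): balance=$540.00 total_interest=$40.00
After 4 (month_end (apply 2% monthly interest)): balance=$550.80 total_interest=$50.80
After 5 (month_end (apply 2% monthly interest)): balance=$561.81 total_interest=$61.81
After 6 (deposit($1000)): balance=$1561.81 total_interest=$61.81
After 7 (deposit($50)): balance=$1611.81 total_interest=$61.81
After 8 (month_end (apply 2% monthly interest)): balance=$1644.04 total_interest=$94.04
After 9 (deposit($100)): balance=$1744.04 total_interest=$94.04
After 10 (deposit($1000)): balance=$2744.04 total_interest=$94.04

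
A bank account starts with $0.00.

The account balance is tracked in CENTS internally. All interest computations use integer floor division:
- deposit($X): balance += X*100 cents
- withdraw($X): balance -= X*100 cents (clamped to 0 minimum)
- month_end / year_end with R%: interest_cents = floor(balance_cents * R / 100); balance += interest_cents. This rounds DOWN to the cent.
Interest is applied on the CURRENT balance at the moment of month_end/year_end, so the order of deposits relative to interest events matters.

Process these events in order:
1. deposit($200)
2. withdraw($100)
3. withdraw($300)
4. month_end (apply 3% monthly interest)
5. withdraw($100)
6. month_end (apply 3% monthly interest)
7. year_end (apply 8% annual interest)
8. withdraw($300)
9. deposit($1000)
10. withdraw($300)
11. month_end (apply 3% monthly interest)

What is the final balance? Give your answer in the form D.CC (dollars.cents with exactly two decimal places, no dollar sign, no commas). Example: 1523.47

After 1 (deposit($200)): balance=$200.00 total_interest=$0.00
After 2 (withdraw($100)): balance=$100.00 total_interest=$0.00
After 3 (withdraw($300)): balance=$0.00 total_interest=$0.00
After 4 (month_end (apply 3% monthly interest)): balance=$0.00 total_interest=$0.00
After 5 (withdraw($100)): balance=$0.00 total_interest=$0.00
After 6 (month_end (apply 3% monthly interest)): balance=$0.00 total_interest=$0.00
After 7 (year_end (apply 8% annual interest)): balance=$0.00 total_interest=$0.00
After 8 (withdraw($300)): balance=$0.00 total_interest=$0.00
After 9 (deposit($1000)): balance=$1000.00 total_interest=$0.00
After 10 (withdraw($300)): balance=$700.00 total_interest=$0.00
After 11 (month_end (apply 3% monthly interest)): balance=$721.00 total_interest=$21.00

Answer: 721.00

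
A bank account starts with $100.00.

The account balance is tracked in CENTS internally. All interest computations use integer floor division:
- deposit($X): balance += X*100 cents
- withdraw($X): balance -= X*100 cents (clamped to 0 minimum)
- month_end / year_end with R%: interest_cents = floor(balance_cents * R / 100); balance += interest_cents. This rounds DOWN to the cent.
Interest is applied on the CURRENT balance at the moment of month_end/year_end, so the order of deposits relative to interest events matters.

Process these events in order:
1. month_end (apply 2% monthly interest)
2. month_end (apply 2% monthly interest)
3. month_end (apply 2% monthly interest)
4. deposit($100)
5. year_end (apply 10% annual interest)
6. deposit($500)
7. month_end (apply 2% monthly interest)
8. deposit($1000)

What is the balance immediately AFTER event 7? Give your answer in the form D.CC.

Answer: 741.26

Derivation:
After 1 (month_end (apply 2% monthly interest)): balance=$102.00 total_interest=$2.00
After 2 (month_end (apply 2% monthly interest)): balance=$104.04 total_interest=$4.04
After 3 (month_end (apply 2% monthly interest)): balance=$106.12 total_interest=$6.12
After 4 (deposit($100)): balance=$206.12 total_interest=$6.12
After 5 (year_end (apply 10% annual interest)): balance=$226.73 total_interest=$26.73
After 6 (deposit($500)): balance=$726.73 total_interest=$26.73
After 7 (month_end (apply 2% monthly interest)): balance=$741.26 total_interest=$41.26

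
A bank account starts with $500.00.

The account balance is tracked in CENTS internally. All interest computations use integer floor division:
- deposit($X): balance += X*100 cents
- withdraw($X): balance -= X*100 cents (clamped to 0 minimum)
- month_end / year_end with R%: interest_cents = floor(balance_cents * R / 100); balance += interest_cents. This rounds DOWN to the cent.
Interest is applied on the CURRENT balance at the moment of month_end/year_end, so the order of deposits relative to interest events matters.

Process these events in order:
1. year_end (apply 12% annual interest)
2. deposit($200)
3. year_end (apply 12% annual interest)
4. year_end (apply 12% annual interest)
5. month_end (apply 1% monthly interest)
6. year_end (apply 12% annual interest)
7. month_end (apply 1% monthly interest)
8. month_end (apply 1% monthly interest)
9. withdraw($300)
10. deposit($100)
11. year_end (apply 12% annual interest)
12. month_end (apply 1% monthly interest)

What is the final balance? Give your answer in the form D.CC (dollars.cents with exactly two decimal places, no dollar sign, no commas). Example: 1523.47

After 1 (year_end (apply 12% annual interest)): balance=$560.00 total_interest=$60.00
After 2 (deposit($200)): balance=$760.00 total_interest=$60.00
After 3 (year_end (apply 12% annual interest)): balance=$851.20 total_interest=$151.20
After 4 (year_end (apply 12% annual interest)): balance=$953.34 total_interest=$253.34
After 5 (month_end (apply 1% monthly interest)): balance=$962.87 total_interest=$262.87
After 6 (year_end (apply 12% annual interest)): balance=$1078.41 total_interest=$378.41
After 7 (month_end (apply 1% monthly interest)): balance=$1089.19 total_interest=$389.19
After 8 (month_end (apply 1% monthly interest)): balance=$1100.08 total_interest=$400.08
After 9 (withdraw($300)): balance=$800.08 total_interest=$400.08
After 10 (deposit($100)): balance=$900.08 total_interest=$400.08
After 11 (year_end (apply 12% annual interest)): balance=$1008.08 total_interest=$508.08
After 12 (month_end (apply 1% monthly interest)): balance=$1018.16 total_interest=$518.16

Answer: 1018.16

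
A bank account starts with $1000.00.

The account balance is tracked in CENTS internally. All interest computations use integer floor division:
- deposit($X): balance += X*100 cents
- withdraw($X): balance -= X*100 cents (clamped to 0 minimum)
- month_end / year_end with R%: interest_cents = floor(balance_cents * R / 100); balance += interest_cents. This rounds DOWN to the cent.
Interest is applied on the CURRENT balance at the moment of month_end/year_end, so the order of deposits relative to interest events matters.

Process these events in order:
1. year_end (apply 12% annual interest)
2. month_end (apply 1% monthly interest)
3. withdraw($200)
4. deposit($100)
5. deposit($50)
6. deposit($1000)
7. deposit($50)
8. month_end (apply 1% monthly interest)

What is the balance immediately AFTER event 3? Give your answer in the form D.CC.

Answer: 931.20

Derivation:
After 1 (year_end (apply 12% annual interest)): balance=$1120.00 total_interest=$120.00
After 2 (month_end (apply 1% monthly interest)): balance=$1131.20 total_interest=$131.20
After 3 (withdraw($200)): balance=$931.20 total_interest=$131.20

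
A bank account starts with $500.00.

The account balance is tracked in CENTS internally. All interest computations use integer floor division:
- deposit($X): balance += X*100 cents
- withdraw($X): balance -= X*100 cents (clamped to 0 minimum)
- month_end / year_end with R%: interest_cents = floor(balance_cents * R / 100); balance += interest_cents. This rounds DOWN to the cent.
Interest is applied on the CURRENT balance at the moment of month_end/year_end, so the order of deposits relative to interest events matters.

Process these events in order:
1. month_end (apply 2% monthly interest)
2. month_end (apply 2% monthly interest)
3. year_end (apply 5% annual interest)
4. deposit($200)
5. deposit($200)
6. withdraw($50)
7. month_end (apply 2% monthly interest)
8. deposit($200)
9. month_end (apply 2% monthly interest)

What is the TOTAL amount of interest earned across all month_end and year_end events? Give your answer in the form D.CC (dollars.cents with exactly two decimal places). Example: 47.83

After 1 (month_end (apply 2% monthly interest)): balance=$510.00 total_interest=$10.00
After 2 (month_end (apply 2% monthly interest)): balance=$520.20 total_interest=$20.20
After 3 (year_end (apply 5% annual interest)): balance=$546.21 total_interest=$46.21
After 4 (deposit($200)): balance=$746.21 total_interest=$46.21
After 5 (deposit($200)): balance=$946.21 total_interest=$46.21
After 6 (withdraw($50)): balance=$896.21 total_interest=$46.21
After 7 (month_end (apply 2% monthly interest)): balance=$914.13 total_interest=$64.13
After 8 (deposit($200)): balance=$1114.13 total_interest=$64.13
After 9 (month_end (apply 2% monthly interest)): balance=$1136.41 total_interest=$86.41

Answer: 86.41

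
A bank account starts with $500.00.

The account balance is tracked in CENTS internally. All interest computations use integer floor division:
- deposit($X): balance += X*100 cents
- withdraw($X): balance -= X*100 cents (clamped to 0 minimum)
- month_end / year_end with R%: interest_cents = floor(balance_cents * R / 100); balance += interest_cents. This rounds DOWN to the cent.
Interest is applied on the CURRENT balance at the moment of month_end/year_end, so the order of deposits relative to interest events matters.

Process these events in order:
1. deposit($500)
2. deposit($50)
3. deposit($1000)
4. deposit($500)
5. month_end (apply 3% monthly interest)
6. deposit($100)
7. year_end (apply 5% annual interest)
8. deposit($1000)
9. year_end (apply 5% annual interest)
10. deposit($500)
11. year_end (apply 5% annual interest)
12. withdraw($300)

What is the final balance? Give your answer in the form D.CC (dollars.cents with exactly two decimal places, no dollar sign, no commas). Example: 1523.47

Answer: 4483.75

Derivation:
After 1 (deposit($500)): balance=$1000.00 total_interest=$0.00
After 2 (deposit($50)): balance=$1050.00 total_interest=$0.00
After 3 (deposit($1000)): balance=$2050.00 total_interest=$0.00
After 4 (deposit($500)): balance=$2550.00 total_interest=$0.00
After 5 (month_end (apply 3% monthly interest)): balance=$2626.50 total_interest=$76.50
After 6 (deposit($100)): balance=$2726.50 total_interest=$76.50
After 7 (year_end (apply 5% annual interest)): balance=$2862.82 total_interest=$212.82
After 8 (deposit($1000)): balance=$3862.82 total_interest=$212.82
After 9 (year_end (apply 5% annual interest)): balance=$4055.96 total_interest=$405.96
After 10 (deposit($500)): balance=$4555.96 total_interest=$405.96
After 11 (year_end (apply 5% annual interest)): balance=$4783.75 total_interest=$633.75
After 12 (withdraw($300)): balance=$4483.75 total_interest=$633.75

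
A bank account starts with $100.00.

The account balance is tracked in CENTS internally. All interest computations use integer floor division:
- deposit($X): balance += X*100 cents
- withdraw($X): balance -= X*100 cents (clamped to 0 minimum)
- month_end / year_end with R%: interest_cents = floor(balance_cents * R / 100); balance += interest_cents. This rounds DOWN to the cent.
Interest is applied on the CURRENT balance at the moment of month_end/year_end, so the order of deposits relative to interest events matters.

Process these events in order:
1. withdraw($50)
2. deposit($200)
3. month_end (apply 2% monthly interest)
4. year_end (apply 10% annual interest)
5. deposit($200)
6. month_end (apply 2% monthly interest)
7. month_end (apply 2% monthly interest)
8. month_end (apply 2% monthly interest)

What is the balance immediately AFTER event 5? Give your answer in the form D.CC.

After 1 (withdraw($50)): balance=$50.00 total_interest=$0.00
After 2 (deposit($200)): balance=$250.00 total_interest=$0.00
After 3 (month_end (apply 2% monthly interest)): balance=$255.00 total_interest=$5.00
After 4 (year_end (apply 10% annual interest)): balance=$280.50 total_interest=$30.50
After 5 (deposit($200)): balance=$480.50 total_interest=$30.50

Answer: 480.50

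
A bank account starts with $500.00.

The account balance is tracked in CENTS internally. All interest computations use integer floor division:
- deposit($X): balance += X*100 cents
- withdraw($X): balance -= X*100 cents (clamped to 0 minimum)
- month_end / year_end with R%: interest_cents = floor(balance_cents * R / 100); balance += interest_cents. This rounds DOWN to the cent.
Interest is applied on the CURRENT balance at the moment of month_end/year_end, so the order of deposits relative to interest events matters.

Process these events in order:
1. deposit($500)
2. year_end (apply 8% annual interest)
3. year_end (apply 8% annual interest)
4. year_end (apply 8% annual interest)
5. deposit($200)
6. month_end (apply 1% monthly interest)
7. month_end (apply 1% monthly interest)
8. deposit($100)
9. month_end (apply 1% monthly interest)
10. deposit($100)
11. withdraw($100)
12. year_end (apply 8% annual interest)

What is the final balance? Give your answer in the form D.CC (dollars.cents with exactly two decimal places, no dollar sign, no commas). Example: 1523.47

After 1 (deposit($500)): balance=$1000.00 total_interest=$0.00
After 2 (year_end (apply 8% annual interest)): balance=$1080.00 total_interest=$80.00
After 3 (year_end (apply 8% annual interest)): balance=$1166.40 total_interest=$166.40
After 4 (year_end (apply 8% annual interest)): balance=$1259.71 total_interest=$259.71
After 5 (deposit($200)): balance=$1459.71 total_interest=$259.71
After 6 (month_end (apply 1% monthly interest)): balance=$1474.30 total_interest=$274.30
After 7 (month_end (apply 1% monthly interest)): balance=$1489.04 total_interest=$289.04
After 8 (deposit($100)): balance=$1589.04 total_interest=$289.04
After 9 (month_end (apply 1% monthly interest)): balance=$1604.93 total_interest=$304.93
After 10 (deposit($100)): balance=$1704.93 total_interest=$304.93
After 11 (withdraw($100)): balance=$1604.93 total_interest=$304.93
After 12 (year_end (apply 8% annual interest)): balance=$1733.32 total_interest=$433.32

Answer: 1733.32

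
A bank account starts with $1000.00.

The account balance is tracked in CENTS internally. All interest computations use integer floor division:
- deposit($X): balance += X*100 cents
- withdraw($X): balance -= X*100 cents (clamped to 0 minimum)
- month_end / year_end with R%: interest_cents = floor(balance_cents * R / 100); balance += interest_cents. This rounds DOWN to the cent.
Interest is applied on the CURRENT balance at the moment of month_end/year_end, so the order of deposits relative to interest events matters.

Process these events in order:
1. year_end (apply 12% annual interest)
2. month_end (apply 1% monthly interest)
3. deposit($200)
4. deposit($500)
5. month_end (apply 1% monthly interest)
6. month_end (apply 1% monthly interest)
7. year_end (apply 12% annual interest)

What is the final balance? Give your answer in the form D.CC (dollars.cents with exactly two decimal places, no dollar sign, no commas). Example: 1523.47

After 1 (year_end (apply 12% annual interest)): balance=$1120.00 total_interest=$120.00
After 2 (month_end (apply 1% monthly interest)): balance=$1131.20 total_interest=$131.20
After 3 (deposit($200)): balance=$1331.20 total_interest=$131.20
After 4 (deposit($500)): balance=$1831.20 total_interest=$131.20
After 5 (month_end (apply 1% monthly interest)): balance=$1849.51 total_interest=$149.51
After 6 (month_end (apply 1% monthly interest)): balance=$1868.00 total_interest=$168.00
After 7 (year_end (apply 12% annual interest)): balance=$2092.16 total_interest=$392.16

Answer: 2092.16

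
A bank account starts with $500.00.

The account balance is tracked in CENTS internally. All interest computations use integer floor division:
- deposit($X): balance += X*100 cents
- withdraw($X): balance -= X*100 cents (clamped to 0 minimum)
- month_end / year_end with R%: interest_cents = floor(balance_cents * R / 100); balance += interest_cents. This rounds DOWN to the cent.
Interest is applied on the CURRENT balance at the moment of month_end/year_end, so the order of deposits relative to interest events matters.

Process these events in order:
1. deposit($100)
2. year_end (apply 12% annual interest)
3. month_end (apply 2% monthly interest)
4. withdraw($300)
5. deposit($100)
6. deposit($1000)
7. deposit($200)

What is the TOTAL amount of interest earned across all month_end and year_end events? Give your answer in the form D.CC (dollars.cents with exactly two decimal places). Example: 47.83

After 1 (deposit($100)): balance=$600.00 total_interest=$0.00
After 2 (year_end (apply 12% annual interest)): balance=$672.00 total_interest=$72.00
After 3 (month_end (apply 2% monthly interest)): balance=$685.44 total_interest=$85.44
After 4 (withdraw($300)): balance=$385.44 total_interest=$85.44
After 5 (deposit($100)): balance=$485.44 total_interest=$85.44
After 6 (deposit($1000)): balance=$1485.44 total_interest=$85.44
After 7 (deposit($200)): balance=$1685.44 total_interest=$85.44

Answer: 85.44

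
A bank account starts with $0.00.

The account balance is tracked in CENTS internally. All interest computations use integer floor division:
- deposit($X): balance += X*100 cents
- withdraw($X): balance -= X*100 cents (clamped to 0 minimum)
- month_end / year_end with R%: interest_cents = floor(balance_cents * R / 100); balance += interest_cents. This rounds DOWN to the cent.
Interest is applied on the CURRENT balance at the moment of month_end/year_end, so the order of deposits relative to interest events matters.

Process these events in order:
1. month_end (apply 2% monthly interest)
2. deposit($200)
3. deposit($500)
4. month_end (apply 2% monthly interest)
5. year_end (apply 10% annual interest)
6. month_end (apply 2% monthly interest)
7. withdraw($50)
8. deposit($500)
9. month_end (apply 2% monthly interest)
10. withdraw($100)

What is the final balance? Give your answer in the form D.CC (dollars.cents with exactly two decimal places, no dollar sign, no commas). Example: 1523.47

Answer: 1176.12

Derivation:
After 1 (month_end (apply 2% monthly interest)): balance=$0.00 total_interest=$0.00
After 2 (deposit($200)): balance=$200.00 total_interest=$0.00
After 3 (deposit($500)): balance=$700.00 total_interest=$0.00
After 4 (month_end (apply 2% monthly interest)): balance=$714.00 total_interest=$14.00
After 5 (year_end (apply 10% annual interest)): balance=$785.40 total_interest=$85.40
After 6 (month_end (apply 2% monthly interest)): balance=$801.10 total_interest=$101.10
After 7 (withdraw($50)): balance=$751.10 total_interest=$101.10
After 8 (deposit($500)): balance=$1251.10 total_interest=$101.10
After 9 (month_end (apply 2% monthly interest)): balance=$1276.12 total_interest=$126.12
After 10 (withdraw($100)): balance=$1176.12 total_interest=$126.12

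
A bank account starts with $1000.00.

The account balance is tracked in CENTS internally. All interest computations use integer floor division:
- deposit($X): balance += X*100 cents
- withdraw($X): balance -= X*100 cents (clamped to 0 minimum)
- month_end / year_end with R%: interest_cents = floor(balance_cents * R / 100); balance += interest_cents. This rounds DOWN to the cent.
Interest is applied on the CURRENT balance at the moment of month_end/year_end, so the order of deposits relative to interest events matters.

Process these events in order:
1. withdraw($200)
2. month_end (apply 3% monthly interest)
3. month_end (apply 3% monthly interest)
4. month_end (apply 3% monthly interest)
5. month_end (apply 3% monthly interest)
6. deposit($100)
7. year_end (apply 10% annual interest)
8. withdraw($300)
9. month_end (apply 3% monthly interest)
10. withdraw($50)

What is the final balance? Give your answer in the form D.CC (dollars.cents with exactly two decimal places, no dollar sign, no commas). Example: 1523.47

Answer: 774.45

Derivation:
After 1 (withdraw($200)): balance=$800.00 total_interest=$0.00
After 2 (month_end (apply 3% monthly interest)): balance=$824.00 total_interest=$24.00
After 3 (month_end (apply 3% monthly interest)): balance=$848.72 total_interest=$48.72
After 4 (month_end (apply 3% monthly interest)): balance=$874.18 total_interest=$74.18
After 5 (month_end (apply 3% monthly interest)): balance=$900.40 total_interest=$100.40
After 6 (deposit($100)): balance=$1000.40 total_interest=$100.40
After 7 (year_end (apply 10% annual interest)): balance=$1100.44 total_interest=$200.44
After 8 (withdraw($300)): balance=$800.44 total_interest=$200.44
After 9 (month_end (apply 3% monthly interest)): balance=$824.45 total_interest=$224.45
After 10 (withdraw($50)): balance=$774.45 total_interest=$224.45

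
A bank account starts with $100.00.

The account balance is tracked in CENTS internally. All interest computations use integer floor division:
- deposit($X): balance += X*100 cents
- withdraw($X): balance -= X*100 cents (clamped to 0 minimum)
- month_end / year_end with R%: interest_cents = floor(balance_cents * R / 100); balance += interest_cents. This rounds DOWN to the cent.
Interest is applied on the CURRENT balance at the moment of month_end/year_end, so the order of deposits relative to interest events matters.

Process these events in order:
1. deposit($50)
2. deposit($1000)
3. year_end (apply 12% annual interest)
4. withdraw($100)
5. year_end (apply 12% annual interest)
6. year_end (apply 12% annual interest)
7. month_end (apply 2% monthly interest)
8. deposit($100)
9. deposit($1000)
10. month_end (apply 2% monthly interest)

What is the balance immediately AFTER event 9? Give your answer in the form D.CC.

Answer: 2620.02

Derivation:
After 1 (deposit($50)): balance=$150.00 total_interest=$0.00
After 2 (deposit($1000)): balance=$1150.00 total_interest=$0.00
After 3 (year_end (apply 12% annual interest)): balance=$1288.00 total_interest=$138.00
After 4 (withdraw($100)): balance=$1188.00 total_interest=$138.00
After 5 (year_end (apply 12% annual interest)): balance=$1330.56 total_interest=$280.56
After 6 (year_end (apply 12% annual interest)): balance=$1490.22 total_interest=$440.22
After 7 (month_end (apply 2% monthly interest)): balance=$1520.02 total_interest=$470.02
After 8 (deposit($100)): balance=$1620.02 total_interest=$470.02
After 9 (deposit($1000)): balance=$2620.02 total_interest=$470.02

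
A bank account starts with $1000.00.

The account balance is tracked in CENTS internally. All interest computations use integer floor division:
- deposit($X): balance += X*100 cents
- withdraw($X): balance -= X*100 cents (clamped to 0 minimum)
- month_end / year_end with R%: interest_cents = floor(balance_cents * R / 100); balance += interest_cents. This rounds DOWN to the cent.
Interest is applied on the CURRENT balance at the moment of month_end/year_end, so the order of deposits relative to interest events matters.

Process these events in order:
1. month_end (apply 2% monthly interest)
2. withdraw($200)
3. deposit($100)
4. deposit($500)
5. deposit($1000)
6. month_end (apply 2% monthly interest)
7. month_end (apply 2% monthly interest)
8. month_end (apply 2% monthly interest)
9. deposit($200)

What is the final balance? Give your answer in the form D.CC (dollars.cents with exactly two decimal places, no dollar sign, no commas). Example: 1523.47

After 1 (month_end (apply 2% monthly interest)): balance=$1020.00 total_interest=$20.00
After 2 (withdraw($200)): balance=$820.00 total_interest=$20.00
After 3 (deposit($100)): balance=$920.00 total_interest=$20.00
After 4 (deposit($500)): balance=$1420.00 total_interest=$20.00
After 5 (deposit($1000)): balance=$2420.00 total_interest=$20.00
After 6 (month_end (apply 2% monthly interest)): balance=$2468.40 total_interest=$68.40
After 7 (month_end (apply 2% monthly interest)): balance=$2517.76 total_interest=$117.76
After 8 (month_end (apply 2% monthly interest)): balance=$2568.11 total_interest=$168.11
After 9 (deposit($200)): balance=$2768.11 total_interest=$168.11

Answer: 2768.11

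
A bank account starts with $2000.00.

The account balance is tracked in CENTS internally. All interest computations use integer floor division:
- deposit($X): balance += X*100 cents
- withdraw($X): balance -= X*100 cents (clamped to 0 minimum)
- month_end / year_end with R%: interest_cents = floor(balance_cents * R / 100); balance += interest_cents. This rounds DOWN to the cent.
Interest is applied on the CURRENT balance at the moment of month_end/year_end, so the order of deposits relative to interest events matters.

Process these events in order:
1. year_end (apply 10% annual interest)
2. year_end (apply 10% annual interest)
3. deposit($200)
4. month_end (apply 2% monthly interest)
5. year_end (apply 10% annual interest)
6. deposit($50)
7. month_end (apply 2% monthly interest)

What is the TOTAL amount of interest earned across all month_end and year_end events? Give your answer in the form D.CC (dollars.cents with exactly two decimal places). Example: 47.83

Answer: 799.43

Derivation:
After 1 (year_end (apply 10% annual interest)): balance=$2200.00 total_interest=$200.00
After 2 (year_end (apply 10% annual interest)): balance=$2420.00 total_interest=$420.00
After 3 (deposit($200)): balance=$2620.00 total_interest=$420.00
After 4 (month_end (apply 2% monthly interest)): balance=$2672.40 total_interest=$472.40
After 5 (year_end (apply 10% annual interest)): balance=$2939.64 total_interest=$739.64
After 6 (deposit($50)): balance=$2989.64 total_interest=$739.64
After 7 (month_end (apply 2% monthly interest)): balance=$3049.43 total_interest=$799.43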